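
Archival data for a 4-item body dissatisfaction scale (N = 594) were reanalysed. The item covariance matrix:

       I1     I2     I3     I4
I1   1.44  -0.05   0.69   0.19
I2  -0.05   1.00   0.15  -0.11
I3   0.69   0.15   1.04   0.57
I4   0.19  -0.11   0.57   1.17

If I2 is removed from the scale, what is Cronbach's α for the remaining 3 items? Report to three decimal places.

α = 0.664

Remaining items: I1, I3, I4 (k = 3).
sum of item variances = 1.44 + 1.04 + 1.17 = 3.65
Var(T) = 3.65 + 2 × 1.45 = 6.55
α (item deleted) = (3/2)·(1 − 3.65/6.55) = 0.664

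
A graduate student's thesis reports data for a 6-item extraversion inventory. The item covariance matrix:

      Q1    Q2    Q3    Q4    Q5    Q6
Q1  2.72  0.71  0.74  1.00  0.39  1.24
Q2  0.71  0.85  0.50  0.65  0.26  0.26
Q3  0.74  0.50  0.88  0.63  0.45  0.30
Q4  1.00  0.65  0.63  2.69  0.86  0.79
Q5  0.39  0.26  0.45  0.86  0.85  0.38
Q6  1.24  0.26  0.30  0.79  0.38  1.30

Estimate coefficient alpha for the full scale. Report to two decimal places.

ΣVar(i) = 2.72 + 0.85 + 0.88 + 2.69 + 0.85 + 1.30 = 9.29
Sum of off-diagonal covariances = 9.16
σ²_T = 9.29 + 2 × 9.16 = 27.61
α = (k/(k−1))·(1 − ΣVar(i)/σ²_T) = (6/5)·(1 − 9.29/27.61) = 0.80

α = 0.80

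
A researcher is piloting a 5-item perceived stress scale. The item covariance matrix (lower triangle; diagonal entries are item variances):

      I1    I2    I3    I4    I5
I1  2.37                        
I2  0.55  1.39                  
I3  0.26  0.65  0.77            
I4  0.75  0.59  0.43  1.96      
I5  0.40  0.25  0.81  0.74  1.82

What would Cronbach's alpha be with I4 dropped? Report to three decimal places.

Cronbach's alpha = 0.639

Remaining items: I1, I2, I3, I5 (k = 4).
Σσ²ᵢ = 2.37 + 1.39 + 0.77 + 1.82 = 6.35
total variance = 6.35 + 2 × 2.92 = 12.19
α (item deleted) = (4/3)·(1 − 6.35/12.19) = 0.639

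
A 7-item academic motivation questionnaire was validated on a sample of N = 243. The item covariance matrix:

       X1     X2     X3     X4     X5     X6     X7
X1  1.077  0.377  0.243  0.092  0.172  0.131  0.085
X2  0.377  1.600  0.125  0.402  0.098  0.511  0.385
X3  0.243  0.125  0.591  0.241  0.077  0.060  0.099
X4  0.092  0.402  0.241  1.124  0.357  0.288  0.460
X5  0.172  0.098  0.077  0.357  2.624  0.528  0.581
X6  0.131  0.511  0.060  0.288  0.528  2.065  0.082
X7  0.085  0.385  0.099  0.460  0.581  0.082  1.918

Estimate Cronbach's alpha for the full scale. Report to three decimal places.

Cronbach's alpha = 0.578

ΣVar(i) = 1.077 + 1.600 + 0.591 + 1.124 + 2.624 + 2.065 + 1.918 = 10.999
Sum of the distinct covariances = 5.394
Var(T) = 10.999 + 2 × 5.394 = 21.787
α = (k/(k−1))·(1 − ΣVar(i)/Var(T)) = (7/6)·(1 − 10.999/21.787) = 0.578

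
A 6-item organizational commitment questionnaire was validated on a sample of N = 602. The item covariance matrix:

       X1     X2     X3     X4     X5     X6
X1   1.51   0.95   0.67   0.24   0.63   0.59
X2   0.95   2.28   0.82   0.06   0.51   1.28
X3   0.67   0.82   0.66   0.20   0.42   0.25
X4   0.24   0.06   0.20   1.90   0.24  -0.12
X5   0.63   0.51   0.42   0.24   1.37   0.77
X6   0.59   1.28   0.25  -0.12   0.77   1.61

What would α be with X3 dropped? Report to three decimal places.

α = 0.679

Remaining items: X1, X2, X4, X5, X6 (k = 5).
Σσ²ᵢ = 1.51 + 2.28 + 1.90 + 1.37 + 1.61 = 8.67
σ²_total = 8.67 + 2 × 5.15 = 18.97
α (item deleted) = (5/4)·(1 − 8.67/18.97) = 0.679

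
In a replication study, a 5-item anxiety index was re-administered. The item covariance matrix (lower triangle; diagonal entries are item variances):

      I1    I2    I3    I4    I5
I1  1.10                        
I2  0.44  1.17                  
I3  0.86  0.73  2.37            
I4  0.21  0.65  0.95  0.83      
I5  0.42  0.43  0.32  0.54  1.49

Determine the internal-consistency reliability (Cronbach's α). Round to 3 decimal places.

Σσᵢ² = 1.10 + 1.17 + 2.37 + 0.83 + 1.49 = 6.96
Sum of the distinct covariances = 5.55
Var(T) = 6.96 + 2 × 5.55 = 18.06
α = (k/(k−1))·(1 − Σσᵢ²/Var(T)) = (5/4)·(1 − 6.96/18.06) = 0.768

Cronbach's α = 0.768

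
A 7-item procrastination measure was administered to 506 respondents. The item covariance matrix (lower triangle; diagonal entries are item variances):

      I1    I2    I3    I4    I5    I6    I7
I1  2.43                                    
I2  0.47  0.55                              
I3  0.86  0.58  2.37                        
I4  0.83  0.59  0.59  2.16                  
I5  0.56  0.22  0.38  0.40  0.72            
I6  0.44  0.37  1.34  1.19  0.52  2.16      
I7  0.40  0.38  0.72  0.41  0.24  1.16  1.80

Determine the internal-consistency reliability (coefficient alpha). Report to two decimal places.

coefficient alpha = 0.79

Σσᵢ² = 2.43 + 0.55 + 2.37 + 2.16 + 0.72 + 2.16 + 1.80 = 12.19
Sum of off-diagonal covariances = 12.65
σ²_total = 12.19 + 2 × 12.65 = 37.49
α = (k/(k−1))·(1 − Σσᵢ²/σ²_total) = (7/6)·(1 − 12.19/37.49) = 0.79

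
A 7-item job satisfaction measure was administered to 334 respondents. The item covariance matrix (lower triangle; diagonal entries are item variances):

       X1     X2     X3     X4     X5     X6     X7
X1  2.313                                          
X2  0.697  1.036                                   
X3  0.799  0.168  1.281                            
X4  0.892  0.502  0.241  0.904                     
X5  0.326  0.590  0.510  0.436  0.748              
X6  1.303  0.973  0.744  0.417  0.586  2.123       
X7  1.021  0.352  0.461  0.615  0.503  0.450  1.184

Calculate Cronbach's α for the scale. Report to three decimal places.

α = 0.845

Σσᵢ² = 2.313 + 1.036 + 1.281 + 0.904 + 0.748 + 2.123 + 1.184 = 9.589
Sum of off-diagonal covariances = 12.586
total variance = 9.589 + 2 × 12.586 = 34.761
α = (k/(k−1))·(1 − Σσᵢ²/total variance) = (7/6)·(1 − 9.589/34.761) = 0.845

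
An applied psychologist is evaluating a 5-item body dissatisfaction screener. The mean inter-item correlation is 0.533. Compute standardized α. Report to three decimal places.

standardized α = 0.851

Standardized α = k·r̄ / (1 + (k−1)·r̄) = 5 × 0.533 / (1 + 4 × 0.533)
  = 2.6650 / 3.1320 = 0.851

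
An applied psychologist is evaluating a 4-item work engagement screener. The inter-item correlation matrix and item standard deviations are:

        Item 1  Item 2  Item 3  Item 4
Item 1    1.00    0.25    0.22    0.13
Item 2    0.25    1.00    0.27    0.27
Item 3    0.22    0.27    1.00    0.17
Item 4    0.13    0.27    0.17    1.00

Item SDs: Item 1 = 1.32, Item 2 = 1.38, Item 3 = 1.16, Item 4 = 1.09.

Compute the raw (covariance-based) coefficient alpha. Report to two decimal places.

Σσ²ᵢ = 1.32² + 1.38² + 1.16² + 1.09² = 6.1805
Covariances σ_ij = r_ij · s_i · s_j:
  σ(Item 1,Item 2) = 0.25 × 1.32 × 1.38 = 0.4554
  σ(Item 1,Item 3) = 0.22 × 1.32 × 1.16 = 0.3369
  σ(Item 1,Item 4) = 0.13 × 1.32 × 1.09 = 0.1870
  σ(Item 2,Item 3) = 0.27 × 1.38 × 1.16 = 0.4322
  σ(Item 2,Item 4) = 0.27 × 1.38 × 1.09 = 0.4061
  σ(Item 3,Item 4) = 0.17 × 1.16 × 1.09 = 0.2149
σ²_T = Σσ²ᵢ + 2·Σσ_ij = 6.1805 + 2 × 2.0325 = 10.2455
α = (4/3)·(1 − 6.1805/10.2455) = 0.53

α = 0.53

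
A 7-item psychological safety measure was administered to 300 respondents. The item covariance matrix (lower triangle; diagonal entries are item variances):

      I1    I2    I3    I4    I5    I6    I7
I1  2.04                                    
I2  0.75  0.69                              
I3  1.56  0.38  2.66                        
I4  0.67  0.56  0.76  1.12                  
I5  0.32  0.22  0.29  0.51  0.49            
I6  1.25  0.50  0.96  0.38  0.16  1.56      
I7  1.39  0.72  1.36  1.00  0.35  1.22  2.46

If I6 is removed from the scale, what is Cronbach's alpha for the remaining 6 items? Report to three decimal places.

Cronbach's alpha = 0.835

Remaining items: I1, I2, I3, I4, I5, I7 (k = 6).
Σσᵢ² = 2.04 + 0.69 + 2.66 + 1.12 + 0.49 + 2.46 = 9.46
σ²_T = 9.46 + 2 × 10.84 = 31.14
α (item deleted) = (6/5)·(1 − 9.46/31.14) = 0.835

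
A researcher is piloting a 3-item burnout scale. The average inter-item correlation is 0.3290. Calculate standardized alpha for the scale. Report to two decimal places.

α = 0.60

Standardized α = k·r̄ / (1 + (k−1)·r̄) = 3 × 0.3290 / (1 + 2 × 0.3290)
  = 0.9870 / 1.6580 = 0.60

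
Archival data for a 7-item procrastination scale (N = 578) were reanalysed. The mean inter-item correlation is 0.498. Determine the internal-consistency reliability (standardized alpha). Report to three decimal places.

standardized alpha = 0.874

Standardized α = k·r̄ / (1 + (k−1)·r̄) = 7 × 0.498 / (1 + 6 × 0.498)
  = 3.4860 / 3.9880 = 0.874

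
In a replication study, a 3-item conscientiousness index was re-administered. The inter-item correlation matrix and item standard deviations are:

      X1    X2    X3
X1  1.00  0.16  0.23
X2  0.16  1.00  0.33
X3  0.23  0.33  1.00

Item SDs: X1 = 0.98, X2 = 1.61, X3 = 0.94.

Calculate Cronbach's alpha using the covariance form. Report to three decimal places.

Σσ²ᵢ = 0.98² + 1.61² + 0.94² = 4.4361
Covariances σ_ij = r_ij · s_i · s_j:
  σ(X1,X2) = 0.16 × 0.98 × 1.61 = 0.2524
  σ(X1,X3) = 0.23 × 0.98 × 0.94 = 0.2119
  σ(X2,X3) = 0.33 × 1.61 × 0.94 = 0.4994
σ²_T = Σσ²ᵢ + 2·Σσ_ij = 4.4361 + 2 × 0.9637 = 6.3635
α = (3/2)·(1 − 4.4361/6.3635) = 0.454

Cronbach's alpha = 0.454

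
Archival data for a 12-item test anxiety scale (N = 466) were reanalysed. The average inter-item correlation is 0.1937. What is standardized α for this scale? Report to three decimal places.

α = 0.742

Standardized α = k·r̄ / (1 + (k−1)·r̄) = 12 × 0.1937 / (1 + 11 × 0.1937)
  = 2.3244 / 3.1307 = 0.742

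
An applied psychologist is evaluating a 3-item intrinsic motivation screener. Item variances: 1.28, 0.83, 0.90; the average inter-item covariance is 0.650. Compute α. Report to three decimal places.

Σσᵢ² = 1.28 + 0.83 + 0.90 = 3.01
Sum of the 3 distinct covariances = 3 × 0.650 = 1.950
σ²_total = Σσᵢ² + 2·Σcov = 3.01 + 2 × 1.950 = 6.910
α = (3/2)·(1 − 3.01/6.910) = 0.847

α = 0.847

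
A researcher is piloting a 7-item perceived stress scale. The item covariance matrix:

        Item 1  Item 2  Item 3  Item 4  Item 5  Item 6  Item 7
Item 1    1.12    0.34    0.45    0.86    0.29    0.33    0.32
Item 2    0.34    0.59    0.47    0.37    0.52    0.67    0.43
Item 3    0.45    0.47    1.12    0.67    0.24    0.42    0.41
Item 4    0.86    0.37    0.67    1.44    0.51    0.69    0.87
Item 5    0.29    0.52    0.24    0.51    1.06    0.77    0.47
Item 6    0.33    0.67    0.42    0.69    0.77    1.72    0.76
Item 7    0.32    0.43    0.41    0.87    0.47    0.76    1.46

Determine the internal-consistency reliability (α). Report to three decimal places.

ΣVar(i) = 1.12 + 0.59 + 1.12 + 1.44 + 1.06 + 1.72 + 1.46 = 8.51
Σ_{i<j} σ_ij = 10.86
total variance = 8.51 + 2 × 10.86 = 30.23
α = (k/(k−1))·(1 − ΣVar(i)/total variance) = (7/6)·(1 − 8.51/30.23) = 0.838

α = 0.838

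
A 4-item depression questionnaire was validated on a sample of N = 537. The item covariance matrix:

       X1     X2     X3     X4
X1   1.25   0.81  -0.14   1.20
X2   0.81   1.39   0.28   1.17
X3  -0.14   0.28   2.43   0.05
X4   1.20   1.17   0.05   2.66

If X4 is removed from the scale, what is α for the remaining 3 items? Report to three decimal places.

Remaining items: X1, X2, X3 (k = 3).
Σσ²ᵢ = 1.25 + 1.39 + 2.43 = 5.07
σ²_T = 5.07 + 2 × 0.95 = 6.97
α (item deleted) = (3/2)·(1 − 5.07/6.97) = 0.409

α = 0.409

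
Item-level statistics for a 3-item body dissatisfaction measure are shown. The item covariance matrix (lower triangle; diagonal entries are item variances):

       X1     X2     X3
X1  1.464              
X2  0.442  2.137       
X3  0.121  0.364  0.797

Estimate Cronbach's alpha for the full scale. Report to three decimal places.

α = 0.445

Σσ²ᵢ = 1.464 + 2.137 + 0.797 = 4.398
Sum of the distinct covariances = 0.927
total variance = 4.398 + 2 × 0.927 = 6.252
α = (k/(k−1))·(1 − Σσ²ᵢ/total variance) = (3/2)·(1 − 4.398/6.252) = 0.445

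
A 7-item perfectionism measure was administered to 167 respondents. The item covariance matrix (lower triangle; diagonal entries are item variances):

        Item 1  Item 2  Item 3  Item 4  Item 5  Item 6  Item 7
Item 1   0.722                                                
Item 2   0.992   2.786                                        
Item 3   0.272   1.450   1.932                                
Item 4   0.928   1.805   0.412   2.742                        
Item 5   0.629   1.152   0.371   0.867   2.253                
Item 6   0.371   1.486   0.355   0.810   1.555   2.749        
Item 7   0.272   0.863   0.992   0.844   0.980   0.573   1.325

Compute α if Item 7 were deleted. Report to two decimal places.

Remaining items: Item 1, Item 2, Item 3, Item 4, Item 5, Item 6 (k = 6).
sum of item variances = 0.722 + 2.786 + 1.932 + 2.742 + 2.253 + 2.749 = 13.184
Var(T) = 13.184 + 2 × 13.455 = 40.094
α (item deleted) = (6/5)·(1 − 13.184/40.094) = 0.81

α = 0.81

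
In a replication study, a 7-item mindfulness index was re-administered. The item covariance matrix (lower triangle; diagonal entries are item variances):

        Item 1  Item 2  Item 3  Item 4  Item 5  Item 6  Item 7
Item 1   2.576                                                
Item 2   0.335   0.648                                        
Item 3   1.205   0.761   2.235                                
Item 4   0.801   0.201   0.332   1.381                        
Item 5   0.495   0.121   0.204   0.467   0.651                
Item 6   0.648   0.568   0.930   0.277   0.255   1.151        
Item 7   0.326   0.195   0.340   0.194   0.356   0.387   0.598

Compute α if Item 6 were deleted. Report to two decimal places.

α = 0.73

Remaining items: Item 1, Item 2, Item 3, Item 4, Item 5, Item 7 (k = 6).
ΣVar(i) = 2.576 + 0.648 + 2.235 + 1.381 + 0.651 + 0.598 = 8.089
σ²_total = 8.089 + 2 × 6.333 = 20.755
α (item deleted) = (6/5)·(1 − 8.089/20.755) = 0.73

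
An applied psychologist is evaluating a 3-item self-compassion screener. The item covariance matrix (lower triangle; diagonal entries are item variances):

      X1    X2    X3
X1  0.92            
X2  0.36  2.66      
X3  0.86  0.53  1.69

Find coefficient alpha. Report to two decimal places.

coefficient alpha = 0.60

Σσ²ᵢ = 0.92 + 2.66 + 1.69 = 5.27
Sum of off-diagonal covariances = 1.75
total variance = 5.27 + 2 × 1.75 = 8.77
α = (k/(k−1))·(1 − Σσ²ᵢ/total variance) = (3/2)·(1 − 5.27/8.77) = 0.60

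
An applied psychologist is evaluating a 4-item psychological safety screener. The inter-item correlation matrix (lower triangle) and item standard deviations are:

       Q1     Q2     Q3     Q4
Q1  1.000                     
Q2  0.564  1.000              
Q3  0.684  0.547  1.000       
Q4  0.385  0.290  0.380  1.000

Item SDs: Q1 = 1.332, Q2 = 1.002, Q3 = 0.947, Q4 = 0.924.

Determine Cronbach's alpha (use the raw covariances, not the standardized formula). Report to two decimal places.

Σσ²ᵢ = 1.332² + 1.002² + 0.947² + 0.924² = 4.5288
Covariances σ_ij = r_ij · s_i · s_j:
  σ(Q1,Q2) = 0.564 × 1.332 × 1.002 = 0.7528
  σ(Q1,Q3) = 0.684 × 1.332 × 0.947 = 0.8628
  σ(Q1,Q4) = 0.385 × 1.332 × 0.924 = 0.4738
  σ(Q2,Q3) = 0.547 × 1.002 × 0.947 = 0.5190
  σ(Q2,Q4) = 0.290 × 1.002 × 0.924 = 0.2685
  σ(Q3,Q4) = 0.380 × 0.947 × 0.924 = 0.3325
σ²_T = Σσ²ᵢ + 2·Σσ_ij = 4.5288 + 2 × 3.2094 = 10.9476
α = (4/3)·(1 − 4.5288/10.9476) = 0.78

α = 0.78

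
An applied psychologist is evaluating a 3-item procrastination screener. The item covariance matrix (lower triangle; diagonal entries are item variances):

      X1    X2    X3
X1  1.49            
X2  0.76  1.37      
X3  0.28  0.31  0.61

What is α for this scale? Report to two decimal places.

Σσᵢ² = 1.49 + 1.37 + 0.61 = 3.47
Sum of off-diagonal covariances = 1.35
total variance = 3.47 + 2 × 1.35 = 6.17
α = (k/(k−1))·(1 − Σσᵢ²/total variance) = (3/2)·(1 − 3.47/6.17) = 0.66

α = 0.66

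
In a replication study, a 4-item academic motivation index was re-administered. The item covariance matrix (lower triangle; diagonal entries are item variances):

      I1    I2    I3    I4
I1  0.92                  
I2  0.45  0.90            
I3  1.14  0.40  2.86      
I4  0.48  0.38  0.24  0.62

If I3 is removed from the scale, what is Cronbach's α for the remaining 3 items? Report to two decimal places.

Remaining items: I1, I2, I4 (k = 3).
ΣVar(i) = 0.92 + 0.90 + 0.62 = 2.44
Var(T) = 2.44 + 2 × 1.31 = 5.06
α (item deleted) = (3/2)·(1 − 2.44/5.06) = 0.78

Cronbach's α = 0.78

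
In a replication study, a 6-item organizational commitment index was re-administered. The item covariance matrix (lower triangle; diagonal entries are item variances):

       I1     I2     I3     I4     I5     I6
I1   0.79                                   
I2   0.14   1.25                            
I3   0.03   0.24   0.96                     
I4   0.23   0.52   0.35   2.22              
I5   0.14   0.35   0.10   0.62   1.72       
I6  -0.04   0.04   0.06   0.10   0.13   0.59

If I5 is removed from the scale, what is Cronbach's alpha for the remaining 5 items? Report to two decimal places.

Remaining items: I1, I2, I3, I4, I6 (k = 5).
sum of item variances = 0.79 + 1.25 + 0.96 + 2.22 + 0.59 = 5.81
Var(T) = 5.81 + 2 × 1.67 = 9.15
α (item deleted) = (5/4)·(1 − 5.81/9.15) = 0.46

Cronbach's alpha = 0.46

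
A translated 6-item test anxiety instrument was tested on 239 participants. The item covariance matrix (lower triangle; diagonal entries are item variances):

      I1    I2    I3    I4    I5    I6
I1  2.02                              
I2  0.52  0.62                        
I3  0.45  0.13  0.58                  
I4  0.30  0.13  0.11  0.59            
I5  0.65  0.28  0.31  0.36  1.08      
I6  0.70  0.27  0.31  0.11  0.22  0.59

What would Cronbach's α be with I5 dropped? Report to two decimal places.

Cronbach's α = 0.72

Remaining items: I1, I2, I3, I4, I6 (k = 5).
Σσ²ᵢ = 2.02 + 0.62 + 0.58 + 0.59 + 0.59 = 4.40
Var(T) = 4.40 + 2 × 3.03 = 10.46
α (item deleted) = (5/4)·(1 − 4.40/10.46) = 0.72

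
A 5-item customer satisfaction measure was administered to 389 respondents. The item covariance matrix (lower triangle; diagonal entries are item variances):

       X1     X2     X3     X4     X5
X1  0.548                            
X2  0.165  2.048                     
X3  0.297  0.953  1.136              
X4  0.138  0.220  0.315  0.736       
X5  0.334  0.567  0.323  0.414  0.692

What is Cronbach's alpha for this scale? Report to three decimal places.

ΣVar(i) = 0.548 + 2.048 + 1.136 + 0.736 + 0.692 = 5.160
Σ_{i<j} σ_ij = 3.726
σ²_T = 5.160 + 2 × 3.726 = 12.612
α = (k/(k−1))·(1 − ΣVar(i)/σ²_T) = (5/4)·(1 − 5.160/12.612) = 0.739

α = 0.739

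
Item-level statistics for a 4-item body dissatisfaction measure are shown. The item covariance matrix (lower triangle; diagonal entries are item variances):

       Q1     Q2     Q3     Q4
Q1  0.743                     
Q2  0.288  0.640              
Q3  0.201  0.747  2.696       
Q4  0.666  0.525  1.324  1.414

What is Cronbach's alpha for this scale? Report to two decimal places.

α = 0.77

sum of item variances = 0.743 + 0.640 + 2.696 + 1.414 = 5.493
Sum of off-diagonal covariances = 3.751
σ²_T = 5.493 + 2 × 3.751 = 12.995
α = (k/(k−1))·(1 − sum of item variances/σ²_T) = (4/3)·(1 − 5.493/12.995) = 0.77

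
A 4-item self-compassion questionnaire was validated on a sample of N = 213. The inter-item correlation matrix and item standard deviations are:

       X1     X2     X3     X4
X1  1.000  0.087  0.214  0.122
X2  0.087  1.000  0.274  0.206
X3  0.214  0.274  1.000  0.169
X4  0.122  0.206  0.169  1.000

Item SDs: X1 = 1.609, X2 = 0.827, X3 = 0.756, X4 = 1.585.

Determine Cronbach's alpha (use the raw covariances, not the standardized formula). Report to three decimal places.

Σσ²ᵢ = 1.609² + 0.827² + 0.756² + 1.585² = 6.3566
Covariances σ_ij = r_ij · s_i · s_j:
  σ(X1,X2) = 0.087 × 1.609 × 0.827 = 0.1158
  σ(X1,X3) = 0.214 × 1.609 × 0.756 = 0.2603
  σ(X1,X4) = 0.122 × 1.609 × 1.585 = 0.3111
  σ(X2,X3) = 0.274 × 0.827 × 0.756 = 0.1713
  σ(X2,X4) = 0.206 × 0.827 × 1.585 = 0.2700
  σ(X3,X4) = 0.169 × 0.756 × 1.585 = 0.2025
σ²_T = Σσ²ᵢ + 2·Σσ_ij = 6.3566 + 2 × 1.3310 = 9.0186
α = (4/3)·(1 − 6.3566/9.0186) = 0.394

Cronbach's alpha = 0.394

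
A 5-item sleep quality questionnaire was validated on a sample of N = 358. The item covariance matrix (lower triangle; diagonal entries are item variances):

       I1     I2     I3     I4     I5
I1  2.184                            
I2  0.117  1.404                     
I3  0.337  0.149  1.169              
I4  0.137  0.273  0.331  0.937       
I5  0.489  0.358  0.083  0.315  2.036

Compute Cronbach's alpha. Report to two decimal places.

Cronbach's alpha = 0.50

sum of item variances = 2.184 + 1.404 + 1.169 + 0.937 + 2.036 = 7.730
Sum of off-diagonal covariances = 2.589
total variance = 7.730 + 2 × 2.589 = 12.908
α = (k/(k−1))·(1 − sum of item variances/total variance) = (5/4)·(1 − 7.730/12.908) = 0.50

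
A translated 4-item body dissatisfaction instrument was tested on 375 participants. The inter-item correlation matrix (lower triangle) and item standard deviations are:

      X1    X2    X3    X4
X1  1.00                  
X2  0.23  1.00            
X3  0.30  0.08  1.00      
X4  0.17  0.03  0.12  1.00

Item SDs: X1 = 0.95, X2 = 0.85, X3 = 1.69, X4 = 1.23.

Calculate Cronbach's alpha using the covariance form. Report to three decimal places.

Cronbach's alpha = 0.395

Σσ²ᵢ = 0.95² + 0.85² + 1.69² + 1.23² = 5.9940
Covariances σ_ij = r_ij · s_i · s_j:
  σ(X1,X2) = 0.23 × 0.95 × 0.85 = 0.1857
  σ(X1,X3) = 0.30 × 0.95 × 1.69 = 0.4816
  σ(X1,X4) = 0.17 × 0.95 × 1.23 = 0.1986
  σ(X2,X3) = 0.08 × 0.85 × 1.69 = 0.1149
  σ(X2,X4) = 0.03 × 0.85 × 1.23 = 0.0314
  σ(X3,X4) = 0.12 × 1.69 × 1.23 = 0.2494
σ²_T = Σσ²ᵢ + 2·Σσ_ij = 5.9940 + 2 × 1.2616 = 8.5172
α = (4/3)·(1 − 5.9940/8.5172) = 0.395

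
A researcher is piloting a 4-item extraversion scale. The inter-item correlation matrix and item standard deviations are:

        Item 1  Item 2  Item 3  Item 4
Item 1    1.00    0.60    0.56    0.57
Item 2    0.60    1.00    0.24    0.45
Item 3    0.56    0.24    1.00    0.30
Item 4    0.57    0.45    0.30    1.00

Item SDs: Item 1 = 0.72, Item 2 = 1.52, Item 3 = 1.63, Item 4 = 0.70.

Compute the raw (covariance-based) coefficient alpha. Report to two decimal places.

Σσ²ᵢ = 0.72² + 1.52² + 1.63² + 0.70² = 5.9757
Covariances σ_ij = r_ij · s_i · s_j:
  σ(Item 1,Item 2) = 0.60 × 0.72 × 1.52 = 0.6566
  σ(Item 1,Item 3) = 0.56 × 0.72 × 1.63 = 0.6572
  σ(Item 1,Item 4) = 0.57 × 0.72 × 0.70 = 0.2873
  σ(Item 2,Item 3) = 0.24 × 1.52 × 1.63 = 0.5946
  σ(Item 2,Item 4) = 0.45 × 1.52 × 0.70 = 0.4788
  σ(Item 3,Item 4) = 0.30 × 1.63 × 0.70 = 0.3423
σ²_T = Σσ²ᵢ + 2·Σσ_ij = 5.9757 + 2 × 3.0168 = 12.0093
α = (4/3)·(1 − 5.9757/12.0093) = 0.67

α = 0.67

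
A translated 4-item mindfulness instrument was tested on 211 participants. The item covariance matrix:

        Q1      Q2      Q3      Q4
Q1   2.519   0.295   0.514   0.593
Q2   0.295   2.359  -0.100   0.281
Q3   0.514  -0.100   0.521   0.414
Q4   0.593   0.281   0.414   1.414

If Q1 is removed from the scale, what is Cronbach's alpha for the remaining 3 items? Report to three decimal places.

α = 0.325

Remaining items: Q2, Q3, Q4 (k = 3).
sum of item variances = 2.359 + 0.521 + 1.414 = 4.294
σ²_total = 4.294 + 2 × 0.595 = 5.484
α (item deleted) = (3/2)·(1 − 4.294/5.484) = 0.325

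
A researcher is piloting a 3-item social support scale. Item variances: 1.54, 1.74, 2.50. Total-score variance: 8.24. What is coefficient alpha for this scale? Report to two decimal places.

α = 0.45

Σσ²ᵢ = 1.54 + 1.74 + 2.50 = 5.78
α = (k/(k−1))·(1 − Σσ²ᵢ/σ²_total) = (3/2)·(1 − 5.78/8.24) = 0.45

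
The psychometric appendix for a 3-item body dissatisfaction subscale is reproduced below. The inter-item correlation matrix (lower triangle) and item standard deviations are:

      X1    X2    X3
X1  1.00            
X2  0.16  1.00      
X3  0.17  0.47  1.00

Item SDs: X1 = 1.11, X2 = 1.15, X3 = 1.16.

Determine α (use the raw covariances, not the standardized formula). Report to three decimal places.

Σσ²ᵢ = 1.11² + 1.15² + 1.16² = 3.9002
Covariances σ_ij = r_ij · s_i · s_j:
  σ(X1,X2) = 0.16 × 1.11 × 1.15 = 0.2042
  σ(X1,X3) = 0.17 × 1.11 × 1.16 = 0.2189
  σ(X2,X3) = 0.47 × 1.15 × 1.16 = 0.6270
σ²_T = Σσ²ᵢ + 2·Σσ_ij = 3.9002 + 2 × 1.0501 = 6.0004
α = (3/2)·(1 − 3.9002/6.0004) = 0.525

α = 0.525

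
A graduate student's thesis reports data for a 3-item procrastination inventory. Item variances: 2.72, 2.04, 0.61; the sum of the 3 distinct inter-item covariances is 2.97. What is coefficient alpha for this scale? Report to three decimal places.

coefficient alpha = 0.788

Σσᵢ² = 2.72 + 2.04 + 0.61 = 5.37
Sum of distinct covariances = 2.97
σ²_total = Σσᵢ² + 2·Σcov = 5.37 + 2 × 2.97 = 11.31
α = (3/2)·(1 − 5.37/11.31) = 0.788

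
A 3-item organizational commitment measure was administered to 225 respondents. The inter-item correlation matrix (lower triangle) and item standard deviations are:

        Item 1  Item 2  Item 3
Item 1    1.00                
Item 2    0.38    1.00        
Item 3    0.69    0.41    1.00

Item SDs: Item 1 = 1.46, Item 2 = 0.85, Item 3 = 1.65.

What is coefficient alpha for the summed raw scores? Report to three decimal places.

coefficient alpha = 0.739

Σσ²ᵢ = 1.46² + 0.85² + 1.65² = 5.5766
Covariances σ_ij = r_ij · s_i · s_j:
  σ(Item 1,Item 2) = 0.38 × 1.46 × 0.85 = 0.4716
  σ(Item 1,Item 3) = 0.69 × 1.46 × 1.65 = 1.6622
  σ(Item 2,Item 3) = 0.41 × 0.85 × 1.65 = 0.5750
σ²_T = Σσ²ᵢ + 2·Σσ_ij = 5.5766 + 2 × 2.7088 = 10.9942
α = (3/2)·(1 − 5.5766/10.9942) = 0.739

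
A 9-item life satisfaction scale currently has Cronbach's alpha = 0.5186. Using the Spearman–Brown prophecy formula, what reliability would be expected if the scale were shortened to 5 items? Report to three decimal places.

Length factor m = 5/9 = 0.5556
α' = m·α / (1 − (1−m)·α)
   = 5/9 × 0.5186 / (1 − (1 − 5/9) × 0.5186)
   = 0.2881 / 0.7695 = 0.374

predicted reliability = 0.374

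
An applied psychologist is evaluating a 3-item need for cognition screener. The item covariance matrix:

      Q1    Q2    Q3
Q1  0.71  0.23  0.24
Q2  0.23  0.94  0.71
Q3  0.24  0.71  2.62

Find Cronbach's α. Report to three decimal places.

Σσ²ᵢ = 0.71 + 0.94 + 2.62 = 4.27
Sum of the distinct covariances = 1.18
σ²_total = 4.27 + 2 × 1.18 = 6.63
α = (k/(k−1))·(1 − Σσ²ᵢ/σ²_total) = (3/2)·(1 − 4.27/6.63) = 0.534

Cronbach's α = 0.534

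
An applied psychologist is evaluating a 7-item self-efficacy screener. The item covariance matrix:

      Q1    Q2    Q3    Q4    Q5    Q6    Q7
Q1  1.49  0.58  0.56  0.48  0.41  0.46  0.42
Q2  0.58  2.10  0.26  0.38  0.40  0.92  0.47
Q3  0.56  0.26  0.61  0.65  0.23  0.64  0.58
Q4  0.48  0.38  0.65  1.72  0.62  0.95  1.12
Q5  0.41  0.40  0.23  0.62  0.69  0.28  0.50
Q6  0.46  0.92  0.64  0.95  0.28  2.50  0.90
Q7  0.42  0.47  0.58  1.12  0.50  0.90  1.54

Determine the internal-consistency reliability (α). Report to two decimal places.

sum of item variances = 1.49 + 2.10 + 0.61 + 1.72 + 0.69 + 2.50 + 1.54 = 10.65
Sum of the distinct covariances = 11.81
σ²_T = 10.65 + 2 × 11.81 = 34.27
α = (k/(k−1))·(1 − sum of item variances/σ²_T) = (7/6)·(1 − 10.65/34.27) = 0.80

α = 0.80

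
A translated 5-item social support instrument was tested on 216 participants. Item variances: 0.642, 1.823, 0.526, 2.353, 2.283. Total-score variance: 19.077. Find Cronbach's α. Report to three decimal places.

ΣVar(i) = 0.642 + 1.823 + 0.526 + 2.353 + 2.283 = 7.627
α = (k/(k−1))·(1 − ΣVar(i)/total variance) = (5/4)·(1 − 7.627/19.077) = 0.750

Cronbach's α = 0.750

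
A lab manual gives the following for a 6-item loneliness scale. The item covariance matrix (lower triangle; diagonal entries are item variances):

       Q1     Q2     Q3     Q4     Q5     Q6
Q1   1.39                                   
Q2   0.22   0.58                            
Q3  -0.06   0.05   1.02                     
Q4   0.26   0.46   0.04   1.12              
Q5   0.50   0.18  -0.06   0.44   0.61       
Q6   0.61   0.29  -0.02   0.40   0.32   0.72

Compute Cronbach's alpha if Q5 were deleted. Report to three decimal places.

Cronbach's alpha = 0.603

Remaining items: Q1, Q2, Q3, Q4, Q6 (k = 5).
ΣVar(i) = 1.39 + 0.58 + 1.02 + 1.12 + 0.72 = 4.83
σ²_total = 4.83 + 2 × 2.25 = 9.33
α (item deleted) = (5/4)·(1 − 4.83/9.33) = 0.603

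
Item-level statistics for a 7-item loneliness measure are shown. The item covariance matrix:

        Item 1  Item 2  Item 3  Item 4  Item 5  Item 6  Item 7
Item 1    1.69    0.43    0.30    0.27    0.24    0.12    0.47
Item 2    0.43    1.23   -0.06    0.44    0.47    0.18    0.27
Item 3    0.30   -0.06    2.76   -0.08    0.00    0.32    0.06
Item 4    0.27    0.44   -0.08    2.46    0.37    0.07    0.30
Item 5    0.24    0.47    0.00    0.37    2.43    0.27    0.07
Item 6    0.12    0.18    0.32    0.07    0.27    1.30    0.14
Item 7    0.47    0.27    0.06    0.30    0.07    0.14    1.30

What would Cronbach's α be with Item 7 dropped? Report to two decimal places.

Remaining items: Item 1, Item 2, Item 3, Item 4, Item 5, Item 6 (k = 6).
ΣVar(i) = 1.69 + 1.23 + 2.76 + 2.46 + 2.43 + 1.30 = 11.87
Var(T) = 11.87 + 2 × 3.34 = 18.55
α (item deleted) = (6/5)·(1 − 11.87/18.55) = 0.43

Cronbach's α = 0.43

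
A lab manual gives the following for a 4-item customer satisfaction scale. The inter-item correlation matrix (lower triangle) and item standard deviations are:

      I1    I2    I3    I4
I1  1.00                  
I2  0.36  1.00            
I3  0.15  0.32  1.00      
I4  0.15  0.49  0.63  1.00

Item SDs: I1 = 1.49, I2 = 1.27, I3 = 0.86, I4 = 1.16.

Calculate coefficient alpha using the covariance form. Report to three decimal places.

Σσ²ᵢ = 1.49² + 1.27² + 0.86² + 1.16² = 5.9182
Covariances σ_ij = r_ij · s_i · s_j:
  σ(I1,I2) = 0.36 × 1.49 × 1.27 = 0.6812
  σ(I1,I3) = 0.15 × 1.49 × 0.86 = 0.1922
  σ(I1,I4) = 0.15 × 1.49 × 1.16 = 0.2593
  σ(I2,I3) = 0.32 × 1.27 × 0.86 = 0.3495
  σ(I2,I4) = 0.49 × 1.27 × 1.16 = 0.7219
  σ(I3,I4) = 0.63 × 0.86 × 1.16 = 0.6285
σ²_T = Σσ²ᵢ + 2·Σσ_ij = 5.9182 + 2 × 2.8326 = 11.5834
α = (4/3)·(1 − 5.9182/11.5834) = 0.652

coefficient alpha = 0.652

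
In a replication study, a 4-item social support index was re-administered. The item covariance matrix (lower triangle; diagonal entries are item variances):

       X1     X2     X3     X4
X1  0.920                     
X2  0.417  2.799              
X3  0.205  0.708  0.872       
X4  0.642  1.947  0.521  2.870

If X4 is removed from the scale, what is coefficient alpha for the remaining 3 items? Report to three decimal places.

Remaining items: X1, X2, X3 (k = 3).
Σσ²ᵢ = 0.920 + 2.799 + 0.872 = 4.591
Var(T) = 4.591 + 2 × 1.330 = 7.251
α (item deleted) = (3/2)·(1 − 4.591/7.251) = 0.550

coefficient alpha = 0.550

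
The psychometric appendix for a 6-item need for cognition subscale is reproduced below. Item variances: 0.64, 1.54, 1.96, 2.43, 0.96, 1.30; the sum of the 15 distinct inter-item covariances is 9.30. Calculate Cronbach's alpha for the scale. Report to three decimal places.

α = 0.814

Σσᵢ² = 0.64 + 1.54 + 1.96 + 2.43 + 0.96 + 1.30 = 8.83
Sum of distinct covariances = 9.30
σ²_T = Σσᵢ² + 2·Σcov = 8.83 + 2 × 9.30 = 27.43
α = (6/5)·(1 − 8.83/27.43) = 0.814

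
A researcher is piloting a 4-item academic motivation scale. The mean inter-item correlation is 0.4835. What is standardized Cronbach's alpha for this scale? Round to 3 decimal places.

Standardized α = k·r̄ / (1 + (k−1)·r̄) = 4 × 0.4835 / (1 + 3 × 0.4835)
  = 1.9340 / 2.4505 = 0.789

α = 0.789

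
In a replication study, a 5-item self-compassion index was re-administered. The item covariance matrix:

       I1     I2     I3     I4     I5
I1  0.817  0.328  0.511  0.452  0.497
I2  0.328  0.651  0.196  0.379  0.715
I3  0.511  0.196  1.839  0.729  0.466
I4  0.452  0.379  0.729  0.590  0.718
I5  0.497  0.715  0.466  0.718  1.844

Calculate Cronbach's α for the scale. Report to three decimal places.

Σσ²ᵢ = 0.817 + 0.651 + 1.839 + 0.590 + 1.844 = 5.741
Sum of the distinct covariances = 4.991
total variance = 5.741 + 2 × 4.991 = 15.723
α = (k/(k−1))·(1 − Σσ²ᵢ/total variance) = (5/4)·(1 − 5.741/15.723) = 0.794

Cronbach's α = 0.794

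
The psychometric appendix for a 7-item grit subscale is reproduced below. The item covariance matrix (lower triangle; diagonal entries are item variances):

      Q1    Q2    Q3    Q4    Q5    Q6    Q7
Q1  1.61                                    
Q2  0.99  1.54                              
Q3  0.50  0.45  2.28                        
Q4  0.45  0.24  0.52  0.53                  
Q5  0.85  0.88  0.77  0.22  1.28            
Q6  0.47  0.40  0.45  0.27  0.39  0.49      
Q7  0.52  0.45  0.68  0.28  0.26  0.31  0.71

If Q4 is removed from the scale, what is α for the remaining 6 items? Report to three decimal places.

Remaining items: Q1, Q2, Q3, Q5, Q6, Q7 (k = 6).
ΣVar(i) = 1.61 + 1.54 + 2.28 + 1.28 + 0.49 + 0.71 = 7.91
total variance = 7.91 + 2 × 8.37 = 24.65
α (item deleted) = (6/5)·(1 − 7.91/24.65) = 0.815

α = 0.815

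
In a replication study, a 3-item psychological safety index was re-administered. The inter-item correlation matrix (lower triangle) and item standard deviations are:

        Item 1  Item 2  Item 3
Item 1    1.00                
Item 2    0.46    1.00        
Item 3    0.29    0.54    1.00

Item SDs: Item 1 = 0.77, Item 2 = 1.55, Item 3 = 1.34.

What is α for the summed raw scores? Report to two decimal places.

Σσ²ᵢ = 0.77² + 1.55² + 1.34² = 4.7910
Covariances σ_ij = r_ij · s_i · s_j:
  σ(Item 1,Item 2) = 0.46 × 0.77 × 1.55 = 0.5490
  σ(Item 1,Item 3) = 0.29 × 0.77 × 1.34 = 0.2992
  σ(Item 2,Item 3) = 0.54 × 1.55 × 1.34 = 1.1216
σ²_T = Σσ²ᵢ + 2·Σσ_ij = 4.7910 + 2 × 1.9698 = 8.7306
α = (3/2)·(1 − 4.7910/8.7306) = 0.68

α = 0.68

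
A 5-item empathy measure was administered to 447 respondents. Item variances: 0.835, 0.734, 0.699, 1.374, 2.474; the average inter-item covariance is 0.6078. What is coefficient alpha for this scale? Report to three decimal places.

Σσᵢ² = 0.835 + 0.734 + 0.699 + 1.374 + 2.474 = 6.116
Sum of the 10 distinct covariances = 10 × 0.6078 = 6.0780
σ²_total = Σσᵢ² + 2·Σcov = 6.116 + 2 × 6.0780 = 18.2720
α = (5/4)·(1 − 6.116/18.2720) = 0.832

α = 0.832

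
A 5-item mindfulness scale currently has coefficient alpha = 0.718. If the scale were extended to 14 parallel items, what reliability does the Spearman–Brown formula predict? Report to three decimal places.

Length factor m = 14/5 = 2.8000
α' = m·α / (1 + (m−1)·α)
   = 14/5 × 0.718 / (1 + (14/5 − 1) × 0.718)
   = 2.0104 / 2.2924 = 0.877

predicted reliability = 0.877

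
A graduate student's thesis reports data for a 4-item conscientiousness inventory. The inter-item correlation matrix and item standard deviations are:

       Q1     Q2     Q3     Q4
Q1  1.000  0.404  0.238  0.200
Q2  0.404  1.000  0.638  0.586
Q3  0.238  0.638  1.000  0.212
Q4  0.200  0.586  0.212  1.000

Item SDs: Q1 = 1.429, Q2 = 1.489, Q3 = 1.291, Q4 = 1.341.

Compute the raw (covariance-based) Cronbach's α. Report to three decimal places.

α = 0.713

Σσ²ᵢ = 1.429² + 1.489² + 1.291² + 1.341² = 7.7241
Covariances σ_ij = r_ij · s_i · s_j:
  σ(Q1,Q2) = 0.404 × 1.429 × 1.489 = 0.8596
  σ(Q1,Q3) = 0.238 × 1.429 × 1.291 = 0.4391
  σ(Q1,Q4) = 0.200 × 1.429 × 1.341 = 0.3833
  σ(Q2,Q3) = 0.638 × 1.489 × 1.291 = 1.2264
  σ(Q2,Q4) = 0.586 × 1.489 × 1.341 = 1.1701
  σ(Q3,Q4) = 0.212 × 1.291 × 1.341 = 0.3670
σ²_T = Σσ²ᵢ + 2·Σσ_ij = 7.7241 + 2 × 4.4455 = 16.6151
α = (4/3)·(1 − 7.7241/16.6151) = 0.713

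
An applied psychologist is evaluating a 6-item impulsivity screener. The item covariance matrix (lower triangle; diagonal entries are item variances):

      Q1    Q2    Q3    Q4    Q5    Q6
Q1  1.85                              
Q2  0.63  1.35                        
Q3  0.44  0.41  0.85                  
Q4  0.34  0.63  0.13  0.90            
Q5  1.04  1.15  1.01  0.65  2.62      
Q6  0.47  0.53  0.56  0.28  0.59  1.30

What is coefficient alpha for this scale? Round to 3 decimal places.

coefficient alpha = 0.800

ΣVar(i) = 1.85 + 1.35 + 0.85 + 0.90 + 2.62 + 1.30 = 8.87
Sum of off-diagonal covariances = 8.86
σ²_T = 8.87 + 2 × 8.86 = 26.59
α = (k/(k−1))·(1 − ΣVar(i)/σ²_T) = (6/5)·(1 − 8.87/26.59) = 0.800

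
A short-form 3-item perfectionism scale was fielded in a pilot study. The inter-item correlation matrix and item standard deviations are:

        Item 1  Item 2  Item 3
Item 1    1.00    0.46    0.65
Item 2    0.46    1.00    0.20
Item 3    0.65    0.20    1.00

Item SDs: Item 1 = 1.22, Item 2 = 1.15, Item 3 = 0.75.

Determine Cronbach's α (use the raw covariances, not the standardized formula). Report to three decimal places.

Σσ²ᵢ = 1.22² + 1.15² + 0.75² = 3.3734
Covariances σ_ij = r_ij · s_i · s_j:
  σ(Item 1,Item 2) = 0.46 × 1.22 × 1.15 = 0.6454
  σ(Item 1,Item 3) = 0.65 × 1.22 × 0.75 = 0.5948
  σ(Item 2,Item 3) = 0.20 × 1.15 × 0.75 = 0.1725
σ²_T = Σσ²ᵢ + 2·Σσ_ij = 3.3734 + 2 × 1.4127 = 6.1988
α = (3/2)·(1 − 3.3734/6.1988) = 0.684

Cronbach's α = 0.684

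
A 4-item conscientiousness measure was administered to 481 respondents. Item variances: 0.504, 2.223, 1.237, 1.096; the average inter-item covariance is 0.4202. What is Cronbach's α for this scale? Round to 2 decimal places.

Σσ²ᵢ = 0.504 + 2.223 + 1.237 + 1.096 = 5.060
Sum of the 6 distinct covariances = 6 × 0.4202 = 2.5212
σ²_total = Σσ²ᵢ + 2·Σcov = 5.060 + 2 × 2.5212 = 10.1024
α = (4/3)·(1 − 5.060/10.1024) = 0.67

Cronbach's α = 0.67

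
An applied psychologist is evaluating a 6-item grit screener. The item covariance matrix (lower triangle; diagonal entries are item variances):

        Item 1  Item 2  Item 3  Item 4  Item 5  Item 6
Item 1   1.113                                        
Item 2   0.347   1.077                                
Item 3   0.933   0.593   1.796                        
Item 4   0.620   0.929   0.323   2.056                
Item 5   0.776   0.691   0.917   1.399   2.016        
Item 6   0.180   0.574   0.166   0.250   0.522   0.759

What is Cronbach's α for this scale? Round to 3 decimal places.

Cronbach's α = 0.812

Σσ²ᵢ = 1.113 + 1.077 + 1.796 + 2.056 + 2.016 + 0.759 = 8.817
Σ_{i<j} σ_ij = 9.220
Var(T) = 8.817 + 2 × 9.220 = 27.257
α = (k/(k−1))·(1 − Σσ²ᵢ/Var(T)) = (6/5)·(1 − 8.817/27.257) = 0.812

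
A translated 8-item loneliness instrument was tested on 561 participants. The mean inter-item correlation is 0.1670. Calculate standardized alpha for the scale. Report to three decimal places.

α = 0.616

Standardized α = k·r̄ / (1 + (k−1)·r̄) = 8 × 0.1670 / (1 + 7 × 0.1670)
  = 1.3360 / 2.1690 = 0.616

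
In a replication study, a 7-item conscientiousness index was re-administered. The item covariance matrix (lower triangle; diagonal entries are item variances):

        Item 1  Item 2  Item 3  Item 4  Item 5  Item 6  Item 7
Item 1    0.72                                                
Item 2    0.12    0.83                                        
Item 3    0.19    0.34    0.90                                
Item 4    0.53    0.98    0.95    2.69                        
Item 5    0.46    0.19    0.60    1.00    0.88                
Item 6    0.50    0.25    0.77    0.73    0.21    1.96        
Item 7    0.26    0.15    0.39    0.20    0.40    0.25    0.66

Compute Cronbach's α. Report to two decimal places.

Cronbach's α = 0.80

sum of item variances = 0.72 + 0.83 + 0.90 + 2.69 + 0.88 + 1.96 + 0.66 = 8.64
Σ_{i<j} σ_ij = 9.47
σ²_T = 8.64 + 2 × 9.47 = 27.58
α = (k/(k−1))·(1 − sum of item variances/σ²_T) = (7/6)·(1 − 8.64/27.58) = 0.80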